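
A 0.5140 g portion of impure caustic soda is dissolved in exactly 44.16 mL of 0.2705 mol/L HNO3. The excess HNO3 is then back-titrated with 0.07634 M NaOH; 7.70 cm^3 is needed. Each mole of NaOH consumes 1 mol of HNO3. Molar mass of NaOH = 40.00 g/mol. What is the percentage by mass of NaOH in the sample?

88.4%

Total n(HNO3) added = 0.2705 x 0.04416 = 0.01195 mol.
n(NaOH) used = 0.07634 x 0.007700 = 0.0005878 mol, which equals the excess n(HNO3).
So n(HNO3) consumed by the sample = 0.01195 - 0.0005878 = 0.01136 mol.
n(NaOH) = 0.01136 / 1 = 0.01136 mol.
mass NaOH = 0.01136 x 40.00 = 0.4543 g, so %NaOH = 0.4543/0.5140 x 100 = 88.4%.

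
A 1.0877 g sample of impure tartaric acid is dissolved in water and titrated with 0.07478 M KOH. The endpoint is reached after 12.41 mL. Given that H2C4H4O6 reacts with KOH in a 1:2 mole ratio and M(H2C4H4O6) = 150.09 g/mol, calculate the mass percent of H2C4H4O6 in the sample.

n(KOH) = 0.07478 x 0.01241 = 0.0009280 mol.
n(H2C4H4O6) = 0.0009280 / 2 = 0.0004640 mol.
mass of H2C4H4O6 = 0.0004640 x 150.09 = 0.06964 g.
% purity = 0.06964 / 1.0877 x 100 = 6.40%.

6.40%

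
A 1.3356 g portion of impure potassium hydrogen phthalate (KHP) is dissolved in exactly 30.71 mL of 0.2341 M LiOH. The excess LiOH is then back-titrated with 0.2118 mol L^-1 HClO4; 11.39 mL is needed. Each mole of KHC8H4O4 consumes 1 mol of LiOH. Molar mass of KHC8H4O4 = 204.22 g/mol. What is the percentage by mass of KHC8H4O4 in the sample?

Total n(LiOH) added = 0.2341 x 0.03071 = 0.007189 mol.
n(HClO4) used = 0.2118 x 0.01139 = 0.002412 mol, which equals the excess n(LiOH).
So n(LiOH) consumed by the sample = 0.007189 - 0.002412 = 0.004777 mol.
n(KHC8H4O4) = 0.004777 / 1 = 0.004777 mol.
mass KHC8H4O4 = 0.004777 x 204.22 = 0.9755 g, so %KHC8H4O4 = 0.9755/1.3356 x 100 = 73.0%.

73.0%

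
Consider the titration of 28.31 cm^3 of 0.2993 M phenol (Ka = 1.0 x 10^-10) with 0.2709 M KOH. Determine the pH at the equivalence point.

n(C6H5OH) = 0.2993 x 0.02831 = 0.008473 mol; V(KOH) at equivalence = 0.008473/0.2709 = 0.03128 L.
At equivalence all the acid is converted to C6H5O-; total volume = 0.02831 + 0.03128 = 0.05959 L, so [C6H5O-] = 0.008473/0.05959 = 0.1422 M.
Kb = Kw/Ka = 1.0e-14 / 1.0 x 10^-10 = 0.000100.
[OH^-] = sqrt(Kb x [C6H5O-]) = sqrt(0.000100 x 0.1422) = 0.00377 M.
pOH = 2.42, so pH = 14.00 - 2.42 = 11.58.

11.58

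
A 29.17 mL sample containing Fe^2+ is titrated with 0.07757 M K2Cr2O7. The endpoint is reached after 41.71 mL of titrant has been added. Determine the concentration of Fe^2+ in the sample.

0.666 M

n(K2Cr2O7) = 0.07757 x 0.04171 = 0.003235 mol.
From the balanced equation, 1 mol K2Cr2O7 reacts with 6 mol Fe^2+, so n(Fe^2+) = 0.003235 x 6/1 = 0.01941 mol.
[Fe^2+] = 0.01941 / 0.02917 L = 0.666 M.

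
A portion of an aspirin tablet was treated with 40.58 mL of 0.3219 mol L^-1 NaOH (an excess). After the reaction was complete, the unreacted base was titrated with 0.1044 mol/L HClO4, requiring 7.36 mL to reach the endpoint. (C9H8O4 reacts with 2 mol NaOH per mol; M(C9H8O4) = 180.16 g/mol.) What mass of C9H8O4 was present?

1.11 g

Total n(NaOH) added = 0.3219 x 0.04058 = 0.01306 mol.
n(HClO4) used = 0.1044 x 0.007360 = 0.0007684 mol, which equals the excess n(NaOH).
So n(NaOH) consumed by the sample = 0.01306 - 0.0007684 = 0.01229 mol.
n(C9H8O4) = 0.01229 / 2 = 0.006147 mol.
mass = 0.006147 mol x 180.16 g/mol = 1.11 g.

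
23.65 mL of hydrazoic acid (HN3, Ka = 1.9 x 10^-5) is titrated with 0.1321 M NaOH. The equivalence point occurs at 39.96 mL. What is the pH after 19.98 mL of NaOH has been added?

4.72

19.98 mL is exactly half the equivalence volume (39.96/2), i.e. the half-equivalence point.
There, n(HA) = n(A^-), so pH = pKa = -log(1.9 x 10^-5) = 4.72.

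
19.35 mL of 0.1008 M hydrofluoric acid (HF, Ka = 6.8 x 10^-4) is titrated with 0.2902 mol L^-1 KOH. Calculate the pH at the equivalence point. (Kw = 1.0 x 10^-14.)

n(HF) = 0.1008 x 0.01935 = 0.001950 mol; V(KOH) at equivalence = 0.001950/0.2902 = 0.006721 L.
At equivalence all the acid is converted to F-; total volume = 0.01935 + 0.006721 = 0.02607 L, so [F-] = 0.001950/0.02607 = 0.07481 M.
Kb = Kw/Ka = 1.0e-14 / 6.8 x 10^-4 = 1.47e-11.
[OH^-] = sqrt(Kb x [F-]) = sqrt(1.47e-11 x 0.07481) = 1.05e-6 M.
pOH = 5.98, so pH = 14.00 - 5.98 = 8.02.

8.02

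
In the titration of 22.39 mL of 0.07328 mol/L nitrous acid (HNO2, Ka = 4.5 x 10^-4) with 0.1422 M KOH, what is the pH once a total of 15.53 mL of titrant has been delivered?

n(acid) = 0.07328 x 0.02239 = 0.001641 mol; n(KOH) added = 0.1422 x 0.01553 = 0.002208 mol.
Base is in excess by 0.002208 - 0.001641 = 0.0005676 mol in a total volume of 0.03792 L.
[OH^-] = 0.0005676/0.03792 = 0.01497 M, so pOH = 1.82 and pH = 14.00 - 1.82 = 12.18.

12.18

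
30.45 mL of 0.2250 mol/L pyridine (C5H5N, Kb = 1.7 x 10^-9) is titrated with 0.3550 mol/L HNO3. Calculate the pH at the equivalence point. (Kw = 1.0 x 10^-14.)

3.05

n(C5H5N) = 0.2250 x 0.03045 = 0.006851 mol; V(HNO3) at equivalence = 0.006851/0.3550 = 0.01930 L.
At equivalence the base is fully converted to C5H5NH+; total volume = 0.04975 L, so [C5H5NH+] = 0.006851/0.04975 = 0.1377 M.
Ka(C5H5NH+) = Kw/Kb = 1.0e-14 / 1.7 x 10^-9 = 5.88e-6.
[H^+] = sqrt(Ka x [C5H5NH+]) = sqrt(5.88e-6 x 0.1377) = 0.000900 M.
pH = -log(0.000900) = 3.05.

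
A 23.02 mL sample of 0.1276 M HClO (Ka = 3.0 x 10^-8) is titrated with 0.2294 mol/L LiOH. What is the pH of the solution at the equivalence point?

n(HClO) = 0.1276 x 0.02302 = 0.002937 mol; V(LiOH) at equivalence = 0.002937/0.2294 = 0.01280 L.
At equivalence all the acid is converted to ClO-; total volume = 0.02302 + 0.01280 = 0.03582 L, so [ClO-] = 0.002937/0.03582 = 0.08199 M.
Kb = Kw/Ka = 1.0e-14 / 3.0 x 10^-8 = 3.33e-7.
[OH^-] = sqrt(Kb x [ClO-]) = sqrt(3.33e-7 x 0.08199) = 0.000165 M.
pOH = 3.78, so pH = 14.00 - 3.78 = 10.22.

10.22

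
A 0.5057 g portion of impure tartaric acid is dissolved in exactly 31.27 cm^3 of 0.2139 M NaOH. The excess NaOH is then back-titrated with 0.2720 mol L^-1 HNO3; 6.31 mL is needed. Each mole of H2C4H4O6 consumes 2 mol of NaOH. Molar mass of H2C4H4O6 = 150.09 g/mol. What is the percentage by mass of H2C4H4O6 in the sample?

73.8%

Total n(NaOH) added = 0.2139 x 0.03127 = 0.006689 mol.
n(HNO3) used = 0.2720 x 0.006310 = 0.001716 mol, which equals the excess n(NaOH).
So n(NaOH) consumed by the sample = 0.006689 - 0.001716 = 0.004972 mol.
n(H2C4H4O6) = 0.004972 / 2 = 0.002486 mol.
mass H2C4H4O6 = 0.002486 x 150.09 = 0.3731 g, so %H2C4H4O6 = 0.3731/0.5057 x 100 = 73.8%.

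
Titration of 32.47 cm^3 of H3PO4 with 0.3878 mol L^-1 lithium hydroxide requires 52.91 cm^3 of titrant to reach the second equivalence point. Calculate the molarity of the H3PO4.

n(LiOH) = 0.3878 x 0.05291 = 0.02052 mol.
At the second equivalence point, 2 mol OH^- react per mol H3PO4, so n(H3PO4) = 0.02052 / 2 = 0.01026 mol.
[H3PO4] = 0.01026 / 0.03247 L = 0.316 M.

0.316 M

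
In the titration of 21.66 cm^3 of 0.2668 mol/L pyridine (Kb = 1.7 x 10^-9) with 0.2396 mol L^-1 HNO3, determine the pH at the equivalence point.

n(C5H5N) = 0.2668 x 0.02166 = 0.005779 mol; V(HNO3) at equivalence = 0.005779/0.2396 = 0.02412 L.
At equivalence the base is fully converted to C5H5NH+; total volume = 0.04578 L, so [C5H5NH+] = 0.005779/0.04578 = 0.1262 M.
Ka(C5H5NH+) = Kw/Kb = 1.0e-14 / 1.7 x 10^-9 = 5.88e-6.
[H^+] = sqrt(Ka x [C5H5NH+]) = sqrt(5.88e-6 x 0.1262) = 0.000862 M.
pH = -log(0.000862) = 3.06.

3.06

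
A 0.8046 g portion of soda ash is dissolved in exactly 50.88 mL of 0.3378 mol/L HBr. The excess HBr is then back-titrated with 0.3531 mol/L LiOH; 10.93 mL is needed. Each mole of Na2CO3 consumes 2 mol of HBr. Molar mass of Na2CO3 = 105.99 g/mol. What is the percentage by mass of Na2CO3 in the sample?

87.8%

Total n(HBr) added = 0.3378 x 0.05088 = 0.01719 mol.
n(LiOH) used = 0.3531 x 0.01093 = 0.003859 mol, which equals the excess n(HBr).
So n(HBr) consumed by the sample = 0.01719 - 0.003859 = 0.01333 mol.
n(Na2CO3) = 0.01333 / 2 = 0.006664 mol.
mass Na2CO3 = 0.006664 x 105.99 = 0.7063 g, so %Na2CO3 = 0.7063/0.8046 x 100 = 87.8%.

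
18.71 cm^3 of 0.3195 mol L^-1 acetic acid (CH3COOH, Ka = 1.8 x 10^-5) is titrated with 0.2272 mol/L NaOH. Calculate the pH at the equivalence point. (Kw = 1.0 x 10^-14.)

n(CH3COOH) = 0.3195 x 0.01871 = 0.005978 mol; V(NaOH) at equivalence = 0.005978/0.2272 = 0.02631 L.
At equivalence all the acid is converted to CH3COO-; total volume = 0.01871 + 0.02631 = 0.04502 L, so [CH3COO-] = 0.005978/0.04502 = 0.1328 M.
Kb = Kw/Ka = 1.0e-14 / 1.8 x 10^-5 = 5.56e-10.
[OH^-] = sqrt(Kb x [CH3COO-]) = sqrt(5.56e-10 x 0.1328) = 8.59e-6 M.
pOH = 5.07, so pH = 14.00 - 5.07 = 8.93.

8.93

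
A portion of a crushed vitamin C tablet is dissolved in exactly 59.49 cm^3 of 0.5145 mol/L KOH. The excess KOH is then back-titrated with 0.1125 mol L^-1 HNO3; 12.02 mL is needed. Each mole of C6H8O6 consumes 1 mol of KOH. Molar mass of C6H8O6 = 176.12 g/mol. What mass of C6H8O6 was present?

5.15 g

Total n(KOH) added = 0.5145 x 0.05949 = 0.03061 mol.
n(HNO3) used = 0.1125 x 0.01202 = 0.001352 mol, which equals the excess n(KOH).
So n(KOH) consumed by the sample = 0.03061 - 0.001352 = 0.02926 mol.
n(C6H8O6) = 0.02926 / 1 = 0.02926 mol.
mass = 0.02926 mol x 176.12 g/mol = 5.15 g.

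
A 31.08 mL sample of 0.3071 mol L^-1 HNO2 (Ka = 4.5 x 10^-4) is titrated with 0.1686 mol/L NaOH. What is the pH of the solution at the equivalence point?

n(HNO2) = 0.3071 x 0.03108 = 0.009545 mol; V(NaOH) at equivalence = 0.009545/0.1686 = 0.05661 L.
At equivalence all the acid is converted to NO2-; total volume = 0.03108 + 0.05661 = 0.08769 L, so [NO2-] = 0.009545/0.08769 = 0.1088 M.
Kb = Kw/Ka = 1.0e-14 / 4.5 x 10^-4 = 2.22e-11.
[OH^-] = sqrt(Kb x [NO2-]) = sqrt(2.22e-11 x 0.1088) = 1.56e-6 M.
pOH = 5.81, so pH = 14.00 - 5.81 = 8.19.

8.19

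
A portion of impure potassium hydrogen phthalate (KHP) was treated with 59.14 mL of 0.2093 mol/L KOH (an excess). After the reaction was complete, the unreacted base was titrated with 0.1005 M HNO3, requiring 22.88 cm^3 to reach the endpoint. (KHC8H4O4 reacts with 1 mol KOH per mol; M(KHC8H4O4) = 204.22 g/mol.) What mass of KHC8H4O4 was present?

2.06 g

Total n(KOH) added = 0.2093 x 0.05914 = 0.01238 mol.
n(HNO3) used = 0.1005 x 0.02288 = 0.002299 mol, which equals the excess n(KOH).
So n(KOH) consumed by the sample = 0.01238 - 0.002299 = 0.01008 mol.
n(KHC8H4O4) = 0.01008 / 1 = 0.01008 mol.
mass = 0.01008 mol x 204.22 g/mol = 2.06 g.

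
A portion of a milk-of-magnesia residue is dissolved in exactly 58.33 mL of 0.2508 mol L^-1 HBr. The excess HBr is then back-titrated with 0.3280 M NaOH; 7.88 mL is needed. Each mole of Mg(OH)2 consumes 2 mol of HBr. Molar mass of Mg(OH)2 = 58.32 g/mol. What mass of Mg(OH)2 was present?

0.351 g

Total n(HBr) added = 0.2508 x 0.05833 = 0.01463 mol.
n(NaOH) used = 0.3280 x 0.007880 = 0.002585 mol, which equals the excess n(HBr).
So n(HBr) consumed by the sample = 0.01463 - 0.002585 = 0.01204 mol.
n(Mg(OH)2) = 0.01204 / 2 = 0.006022 mol.
mass = 0.006022 mol x 58.32 g/mol = 0.351 g.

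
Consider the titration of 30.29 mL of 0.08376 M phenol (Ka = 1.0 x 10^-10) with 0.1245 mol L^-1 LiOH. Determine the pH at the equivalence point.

n(C6H5OH) = 0.08376 x 0.03029 = 0.002537 mol; V(LiOH) at equivalence = 0.002537/0.1245 = 0.02038 L.
At equivalence all the acid is converted to C6H5O-; total volume = 0.03029 + 0.02038 = 0.05067 L, so [C6H5O-] = 0.002537/0.05067 = 0.05007 M.
Kb = Kw/Ka = 1.0e-14 / 1.0 x 10^-10 = 0.000100.
[OH^-] = sqrt(Kb x [C6H5O-]) = sqrt(0.000100 x 0.05007) = 0.00224 M.
pOH = 2.65, so pH = 14.00 - 2.65 = 11.35.

11.35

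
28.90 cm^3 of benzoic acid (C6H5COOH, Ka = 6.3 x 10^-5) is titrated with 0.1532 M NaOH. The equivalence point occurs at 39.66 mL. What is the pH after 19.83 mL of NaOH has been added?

19.83 mL is exactly half the equivalence volume (39.66/2), i.e. the half-equivalence point.
There, n(HA) = n(A^-), so pH = pKa = -log(6.3 x 10^-5) = 4.20.

4.20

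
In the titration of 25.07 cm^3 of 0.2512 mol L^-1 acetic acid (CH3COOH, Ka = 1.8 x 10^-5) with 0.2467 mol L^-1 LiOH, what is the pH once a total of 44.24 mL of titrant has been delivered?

n(acid) = 0.2512 x 0.02507 = 0.006298 mol; n(LiOH) added = 0.2467 x 0.04424 = 0.01091 mol.
Base is in excess by 0.01091 - 0.006298 = 0.004616 mol in a total volume of 0.06931 L.
[OH^-] = 0.004616/0.06931 = 0.06661 M, so pOH = 1.18 and pH = 14.00 - 1.18 = 12.82.

12.82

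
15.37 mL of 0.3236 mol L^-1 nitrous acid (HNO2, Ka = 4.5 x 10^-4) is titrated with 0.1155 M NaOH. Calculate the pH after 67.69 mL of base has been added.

n(acid) = 0.3236 x 0.01537 = 0.004974 mol; n(NaOH) added = 0.1155 x 0.06769 = 0.007818 mol.
Base is in excess by 0.007818 - 0.004974 = 0.002844 mol in a total volume of 0.08306 L.
[OH^-] = 0.002844/0.08306 = 0.03425 M, so pOH = 1.47 and pH = 14.00 - 1.47 = 12.53.

12.53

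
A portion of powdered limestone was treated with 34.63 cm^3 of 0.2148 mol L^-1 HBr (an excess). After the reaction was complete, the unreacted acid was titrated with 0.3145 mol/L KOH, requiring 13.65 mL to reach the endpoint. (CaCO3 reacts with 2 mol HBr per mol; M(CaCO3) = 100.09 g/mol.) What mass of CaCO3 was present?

Total n(HBr) added = 0.2148 x 0.03463 = 0.007439 mol.
n(KOH) used = 0.3145 x 0.01365 = 0.004293 mol, which equals the excess n(HBr).
So n(HBr) consumed by the sample = 0.007439 - 0.004293 = 0.003146 mol.
n(CaCO3) = 0.003146 / 2 = 0.001573 mol.
mass = 0.001573 mol x 100.09 g/mol = 0.157 g.

0.157 g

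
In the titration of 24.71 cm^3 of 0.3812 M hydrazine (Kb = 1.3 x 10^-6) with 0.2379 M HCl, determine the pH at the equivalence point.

n(N2H4) = 0.3812 x 0.02471 = 0.009419 mol; V(HCl) at equivalence = 0.009419/0.2379 = 0.03959 L.
At equivalence the base is fully converted to N2H5+; total volume = 0.06430 L, so [N2H5+] = 0.009419/0.06430 = 0.1465 M.
Ka(N2H5+) = Kw/Kb = 1.0e-14 / 1.3 x 10^-6 = 7.69e-9.
[H^+] = sqrt(Ka x [N2H5+]) = sqrt(7.69e-9 x 0.1465) = 3.36e-5 M.
pH = -log(3.36e-5) = 4.47.

4.47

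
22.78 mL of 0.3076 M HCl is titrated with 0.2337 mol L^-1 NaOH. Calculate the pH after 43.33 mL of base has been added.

n(acid) = 0.3076 x 0.02278 = 0.007007 mol; n(NaOH) added = 0.2337 x 0.04333 = 0.01013 mol.
Base is in excess by 0.01013 - 0.007007 = 0.003119 mol in a total volume of 0.06611 L.
[OH^-] = 0.003119/0.06611 = 0.04718 M, so pOH = 1.33 and pH = 14.00 - 1.33 = 12.67.

12.67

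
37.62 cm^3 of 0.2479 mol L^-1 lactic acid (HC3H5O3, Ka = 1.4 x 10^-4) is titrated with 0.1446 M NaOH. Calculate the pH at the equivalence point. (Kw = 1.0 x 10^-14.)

n(HC3H5O3) = 0.2479 x 0.03762 = 0.009326 mol; V(NaOH) at equivalence = 0.009326/0.1446 = 0.06450 L.
At equivalence all the acid is converted to C3H5O3-; total volume = 0.03762 + 0.06450 = 0.1021 L, so [C3H5O3-] = 0.009326/0.1021 = 0.09133 M.
Kb = Kw/Ka = 1.0e-14 / 1.4 x 10^-4 = 7.14e-11.
[OH^-] = sqrt(Kb x [C3H5O3-]) = sqrt(7.14e-11 x 0.09133) = 2.55e-6 M.
pOH = 5.59, so pH = 14.00 - 5.59 = 8.41.

8.41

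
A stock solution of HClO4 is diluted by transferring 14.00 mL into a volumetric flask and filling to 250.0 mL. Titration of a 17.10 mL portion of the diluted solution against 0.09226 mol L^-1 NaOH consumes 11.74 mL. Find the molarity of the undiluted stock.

n(NaOH) = 0.09226 x 0.01174 = 0.001083 mol.
n(HClO4) in the aliquot = 0.001083 mol.
[diluted HClO4] = 0.001083 / 0.01710 = 0.06334 M.
Dilution factor = 250.0/14.00 = 17.86, so [stock] = 0.06334 x 17.86 = 1.13 M.

1.13 M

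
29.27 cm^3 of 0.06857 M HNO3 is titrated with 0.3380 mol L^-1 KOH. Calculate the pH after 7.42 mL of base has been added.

n(acid) = 0.06857 x 0.02927 = 0.002007 mol; n(KOH) added = 0.3380 x 0.007420 = 0.002508 mol.
Base is in excess by 0.002508 - 0.002007 = 0.0005009 mol in a total volume of 0.03669 L.
[OH^-] = 0.0005009/0.03669 = 0.01365 M, so pOH = 1.86 and pH = 14.00 - 1.86 = 12.14.

12.14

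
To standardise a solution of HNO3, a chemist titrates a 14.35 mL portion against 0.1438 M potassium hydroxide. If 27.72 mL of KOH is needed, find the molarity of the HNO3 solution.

0.278 M

n(KOH) delivered = 0.1438 x 0.02772 = 0.003986 mol.
For a 1:1 reaction, n(HNO3) = 0.003986 mol.
[HNO3] = 0.003986 mol / 0.01435 L = 0.278 M.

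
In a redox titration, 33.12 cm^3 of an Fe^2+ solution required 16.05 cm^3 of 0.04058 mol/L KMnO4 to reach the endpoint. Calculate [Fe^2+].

0.0983 M

n(KMnO4) = 0.04058 x 0.01605 = 0.0006513 mol.
From the balanced equation, 1 mol KMnO4 reacts with 5 mol Fe^2+, so n(Fe^2+) = 0.0006513 x 5/1 = 0.003257 mol.
[Fe^2+] = 0.003257 / 0.03312 L = 0.0983 M.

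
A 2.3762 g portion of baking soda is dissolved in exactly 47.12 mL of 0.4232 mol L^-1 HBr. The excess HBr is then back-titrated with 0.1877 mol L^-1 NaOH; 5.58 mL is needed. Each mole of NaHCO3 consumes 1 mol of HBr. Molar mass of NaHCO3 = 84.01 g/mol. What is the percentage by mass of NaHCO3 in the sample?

66.8%

Total n(HBr) added = 0.4232 x 0.04712 = 0.01994 mol.
n(NaOH) used = 0.1877 x 0.005580 = 0.001047 mol, which equals the excess n(HBr).
So n(HBr) consumed by the sample = 0.01994 - 0.001047 = 0.01889 mol.
n(NaHCO3) = 0.01889 / 1 = 0.01889 mol.
mass NaHCO3 = 0.01889 x 84.01 = 1.587 g, so %NaHCO3 = 1.587/2.3762 x 100 = 66.8%.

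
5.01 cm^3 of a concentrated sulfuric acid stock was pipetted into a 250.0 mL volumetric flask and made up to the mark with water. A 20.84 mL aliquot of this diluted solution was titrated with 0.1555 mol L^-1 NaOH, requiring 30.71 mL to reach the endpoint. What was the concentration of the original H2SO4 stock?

5.72 M

n(NaOH) = 0.1555 x 0.03071 = 0.004775 mol.
n(H2SO4) in the aliquot = 0.004775 x 1/2 = 0.002388 mol.
[diluted H2SO4] = 0.002388 / 0.02084 = 0.1146 M.
Dilution factor = 250.0/5.010 = 49.90, so [stock] = 0.1146 x 49.90 = 5.72 M.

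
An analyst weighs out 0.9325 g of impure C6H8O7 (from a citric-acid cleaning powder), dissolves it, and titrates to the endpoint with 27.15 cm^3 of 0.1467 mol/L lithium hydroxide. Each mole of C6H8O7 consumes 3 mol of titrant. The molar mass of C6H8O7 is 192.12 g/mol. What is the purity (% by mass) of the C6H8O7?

27.4%

n(LiOH) = 0.1467 x 0.02715 = 0.003983 mol.
n(C6H8O7) = 0.003983 / 3 = 0.001328 mol.
mass of C6H8O7 = 0.001328 x 192.12 = 0.2551 g.
% purity = 0.2551 / 0.9325 x 100 = 27.4%.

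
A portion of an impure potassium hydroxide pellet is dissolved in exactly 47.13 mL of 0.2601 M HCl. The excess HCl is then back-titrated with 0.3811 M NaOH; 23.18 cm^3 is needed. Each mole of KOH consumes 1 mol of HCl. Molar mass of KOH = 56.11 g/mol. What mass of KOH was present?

Total n(HCl) added = 0.2601 x 0.04713 = 0.01226 mol.
n(NaOH) used = 0.3811 x 0.02318 = 0.008834 mol, which equals the excess n(HCl).
So n(HCl) consumed by the sample = 0.01226 - 0.008834 = 0.003425 mol.
n(KOH) = 0.003425 / 1 = 0.003425 mol.
mass = 0.003425 mol x 56.11 g/mol = 0.192 g.

0.192 g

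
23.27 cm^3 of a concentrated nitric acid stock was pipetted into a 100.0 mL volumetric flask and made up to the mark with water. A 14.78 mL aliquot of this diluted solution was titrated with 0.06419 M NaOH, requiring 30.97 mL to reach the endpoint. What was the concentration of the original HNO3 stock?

n(NaOH) = 0.06419 x 0.03097 = 0.001988 mol.
n(HNO3) in the aliquot = 0.001988 mol.
[diluted HNO3] = 0.001988 / 0.01478 = 0.1345 M.
Dilution factor = 100.0/23.27 = 4.297, so [stock] = 0.1345 x 4.297 = 0.578 M.

0.578 M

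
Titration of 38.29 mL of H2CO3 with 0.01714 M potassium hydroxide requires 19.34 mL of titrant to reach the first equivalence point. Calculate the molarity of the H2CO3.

n(KOH) = 0.01714 x 0.01934 = 0.0003315 mol.
At the first equivalence point, 1 mol OH^- react per mol H2CO3, so n(H2CO3) = 0.0003315 / 1 = 0.0003315 mol.
[H2CO3] = 0.0003315 / 0.03829 L = 0.00866 M.

0.00866 M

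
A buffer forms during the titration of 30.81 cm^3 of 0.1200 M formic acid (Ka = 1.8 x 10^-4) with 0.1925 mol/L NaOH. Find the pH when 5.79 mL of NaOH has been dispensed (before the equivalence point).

Initial n(HCOOH) = 0.1200 x 0.03081 = 0.003697 mol.
n(NaOH) added = 0.1925 x 0.005790 = 0.001115 mol, converting that many moles of HCOOH to HCOO-.
Remaining n(HCOOH) = 0.002583 mol; n(HCOO-) = 0.001115 mol.
By Henderson-Hasselbalch, pH = pKa + log([A^-]/[HA]) = 3.74 + log(0.001115/0.002583) = 3.74 + (-0.36) = 3.38.

3.38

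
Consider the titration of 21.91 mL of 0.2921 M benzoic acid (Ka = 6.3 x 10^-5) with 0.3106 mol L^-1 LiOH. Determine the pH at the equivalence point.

8.69

n(C6H5COOH) = 0.2921 x 0.02191 = 0.006400 mol; V(LiOH) at equivalence = 0.006400/0.3106 = 0.02060 L.
At equivalence all the acid is converted to C6H5COO-; total volume = 0.02191 + 0.02060 = 0.04251 L, so [C6H5COO-] = 0.006400/0.04251 = 0.1505 M.
Kb = Kw/Ka = 1.0e-14 / 6.3 x 10^-5 = 1.59e-10.
[OH^-] = sqrt(Kb x [C6H5COO-]) = sqrt(1.59e-10 x 0.1505) = 4.89e-6 M.
pOH = 5.31, so pH = 14.00 - 5.31 = 8.69.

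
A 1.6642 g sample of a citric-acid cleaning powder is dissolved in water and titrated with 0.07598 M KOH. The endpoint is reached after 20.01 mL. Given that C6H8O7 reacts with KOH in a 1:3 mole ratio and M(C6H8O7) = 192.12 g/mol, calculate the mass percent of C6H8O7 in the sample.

n(KOH) = 0.07598 x 0.02001 = 0.001520 mol.
n(C6H8O7) = 0.001520 / 3 = 0.0005068 mol.
mass of C6H8O7 = 0.0005068 x 192.12 = 0.09736 g.
% purity = 0.09736 / 1.6642 x 100 = 5.85%.

5.85%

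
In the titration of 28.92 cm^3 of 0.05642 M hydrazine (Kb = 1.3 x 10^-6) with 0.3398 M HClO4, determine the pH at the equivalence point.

4.71

n(N2H4) = 0.05642 x 0.02892 = 0.001632 mol; V(HClO4) at equivalence = 0.001632/0.3398 = 0.004802 L.
At equivalence the base is fully converted to N2H5+; total volume = 0.03372 L, so [N2H5+] = 0.001632/0.03372 = 0.04839 M.
Ka(N2H5+) = Kw/Kb = 1.0e-14 / 1.3 x 10^-6 = 7.69e-9.
[H^+] = sqrt(Ka x [N2H5+]) = sqrt(7.69e-9 x 0.04839) = 1.93e-5 M.
pH = -log(1.93e-5) = 4.71.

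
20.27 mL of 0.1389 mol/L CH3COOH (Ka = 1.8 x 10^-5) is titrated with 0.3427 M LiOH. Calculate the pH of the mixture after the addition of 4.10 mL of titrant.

Initial n(CH3COOH) = 0.1389 x 0.02027 = 0.002816 mol.
n(LiOH) added = 0.3427 x 0.004100 = 0.001405 mol, converting that many moles of CH3COOH to CH3COO-.
Remaining n(CH3COOH) = 0.001410 mol; n(CH3COO-) = 0.001405 mol.
By Henderson-Hasselbalch, pH = pKa + log([A^-]/[HA]) = 4.74 + log(0.001405/0.001410) = 4.74 + (-0.00) = 4.74.

4.74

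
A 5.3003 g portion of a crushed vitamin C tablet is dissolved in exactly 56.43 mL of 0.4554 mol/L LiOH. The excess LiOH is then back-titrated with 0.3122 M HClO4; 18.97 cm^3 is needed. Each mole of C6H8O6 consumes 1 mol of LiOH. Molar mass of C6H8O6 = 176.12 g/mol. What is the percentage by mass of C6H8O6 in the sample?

Total n(LiOH) added = 0.4554 x 0.05643 = 0.02570 mol.
n(HClO4) used = 0.3122 x 0.01897 = 0.005922 mol, which equals the excess n(LiOH).
So n(LiOH) consumed by the sample = 0.02570 - 0.005922 = 0.01978 mol.
n(C6H8O6) = 0.01978 / 1 = 0.01978 mol.
mass C6H8O6 = 0.01978 x 176.12 = 3.483 g, so %C6H8O6 = 3.483/5.3003 x 100 = 65.7%.

65.7%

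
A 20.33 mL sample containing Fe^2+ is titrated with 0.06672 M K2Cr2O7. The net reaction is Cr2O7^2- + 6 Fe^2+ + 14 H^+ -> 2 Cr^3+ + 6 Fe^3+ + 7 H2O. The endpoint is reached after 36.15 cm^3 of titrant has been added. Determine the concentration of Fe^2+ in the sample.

0.712 M

n(K2Cr2O7) = 0.06672 x 0.03615 = 0.002412 mol.
From the balanced equation, 1 mol K2Cr2O7 reacts with 6 mol Fe^2+, so n(Fe^2+) = 0.002412 x 6/1 = 0.01447 mol.
[Fe^2+] = 0.01447 / 0.02033 L = 0.712 M.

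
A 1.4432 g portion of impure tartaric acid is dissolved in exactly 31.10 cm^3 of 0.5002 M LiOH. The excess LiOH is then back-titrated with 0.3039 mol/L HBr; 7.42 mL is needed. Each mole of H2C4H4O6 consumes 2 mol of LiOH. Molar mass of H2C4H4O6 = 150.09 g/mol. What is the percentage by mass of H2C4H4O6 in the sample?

69.2%

Total n(LiOH) added = 0.5002 x 0.03110 = 0.01556 mol.
n(HBr) used = 0.3039 x 0.007420 = 0.002255 mol, which equals the excess n(LiOH).
So n(LiOH) consumed by the sample = 0.01556 - 0.002255 = 0.01330 mol.
n(H2C4H4O6) = 0.01330 / 2 = 0.006651 mol.
mass H2C4H4O6 = 0.006651 x 150.09 = 0.9982 g, so %H2C4H4O6 = 0.9982/1.4432 x 100 = 69.2%.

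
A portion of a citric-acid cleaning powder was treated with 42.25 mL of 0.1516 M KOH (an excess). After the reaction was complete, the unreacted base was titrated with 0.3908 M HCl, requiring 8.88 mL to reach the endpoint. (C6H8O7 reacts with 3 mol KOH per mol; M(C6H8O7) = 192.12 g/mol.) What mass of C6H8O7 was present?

Total n(KOH) added = 0.1516 x 0.04225 = 0.006405 mol.
n(HCl) used = 0.3908 x 0.008880 = 0.003470 mol, which equals the excess n(KOH).
So n(KOH) consumed by the sample = 0.006405 - 0.003470 = 0.002935 mol.
n(C6H8O7) = 0.002935 / 3 = 0.0009783 mol.
mass = 0.0009783 mol x 192.12 g/mol = 0.188 g.

0.188 g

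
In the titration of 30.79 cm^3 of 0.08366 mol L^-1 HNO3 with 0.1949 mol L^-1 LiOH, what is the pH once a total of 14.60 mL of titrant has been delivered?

11.77

n(acid) = 0.08366 x 0.03079 = 0.002576 mol; n(LiOH) added = 0.1949 x 0.01460 = 0.002846 mol.
Base is in excess by 0.002846 - 0.002576 = 0.0002696 mol in a total volume of 0.04539 L.
[OH^-] = 0.0002696/0.04539 = 0.005941 M, so pOH = 2.23 and pH = 14.00 - 2.23 = 11.77.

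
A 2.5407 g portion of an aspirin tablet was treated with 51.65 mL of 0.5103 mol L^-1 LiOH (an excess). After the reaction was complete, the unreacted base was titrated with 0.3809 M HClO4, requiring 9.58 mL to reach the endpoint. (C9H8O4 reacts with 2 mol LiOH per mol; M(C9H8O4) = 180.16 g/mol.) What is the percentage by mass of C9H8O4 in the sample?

80.5%

Total n(LiOH) added = 0.5103 x 0.05165 = 0.02636 mol.
n(HClO4) used = 0.3809 x 0.009580 = 0.003649 mol, which equals the excess n(LiOH).
So n(LiOH) consumed by the sample = 0.02636 - 0.003649 = 0.02271 mol.
n(C9H8O4) = 0.02271 / 2 = 0.01135 mol.
mass C9H8O4 = 0.01135 x 180.16 = 2.046 g, so %C9H8O4 = 2.046/2.5407 x 100 = 80.5%.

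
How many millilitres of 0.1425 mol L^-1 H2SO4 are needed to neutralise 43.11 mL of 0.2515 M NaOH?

n(NaOH) = 0.2515 mol/L x 0.04311 L = 0.01084 mol.
The neutralisation is 2 NaOH : 1 H2SO4, so n(H2SO4) = 0.01084 x 1/2 = 0.005421 mol.
V(H2SO4) = 0.005421 / 0.1425 = 0.03804 L = 38.0 mL.

38.0 mL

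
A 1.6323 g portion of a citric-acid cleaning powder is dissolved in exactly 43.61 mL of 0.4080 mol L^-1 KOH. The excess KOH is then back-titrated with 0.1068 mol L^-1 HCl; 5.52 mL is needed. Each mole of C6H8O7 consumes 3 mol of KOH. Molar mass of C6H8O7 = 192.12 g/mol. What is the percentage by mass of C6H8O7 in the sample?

67.5%

Total n(KOH) added = 0.4080 x 0.04361 = 0.01779 mol.
n(HCl) used = 0.1068 x 0.005520 = 0.0005895 mol, which equals the excess n(KOH).
So n(KOH) consumed by the sample = 0.01779 - 0.0005895 = 0.01720 mol.
n(C6H8O7) = 0.01720 / 3 = 0.005734 mol.
mass C6H8O7 = 0.005734 x 192.12 = 1.102 g, so %C6H8O7 = 1.102/1.6323 x 100 = 67.5%.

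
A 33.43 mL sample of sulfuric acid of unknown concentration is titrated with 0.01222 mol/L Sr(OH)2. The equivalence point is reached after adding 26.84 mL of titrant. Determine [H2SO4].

n(Sr(OH)2) delivered = 0.01222 x 0.02684 = 0.0003280 mol.
For a 1:1 reaction, n(H2SO4) = 0.0003280 mol.
[H2SO4] = 0.0003280 mol / 0.03343 L = 0.00981 M.

0.00981 M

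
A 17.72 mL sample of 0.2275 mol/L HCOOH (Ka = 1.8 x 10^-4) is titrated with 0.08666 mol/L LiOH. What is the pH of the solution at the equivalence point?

n(HCOOH) = 0.2275 x 0.01772 = 0.004031 mol; V(LiOH) at equivalence = 0.004031/0.08666 = 0.04652 L.
At equivalence all the acid is converted to HCOO-; total volume = 0.01772 + 0.04652 = 0.06424 L, so [HCOO-] = 0.004031/0.06424 = 0.06276 M.
Kb = Kw/Ka = 1.0e-14 / 1.8 x 10^-4 = 5.56e-11.
[OH^-] = sqrt(Kb x [HCOO-]) = sqrt(5.56e-11 x 0.06276) = 1.87e-6 M.
pOH = 5.73, so pH = 14.00 - 5.73 = 8.27.

8.27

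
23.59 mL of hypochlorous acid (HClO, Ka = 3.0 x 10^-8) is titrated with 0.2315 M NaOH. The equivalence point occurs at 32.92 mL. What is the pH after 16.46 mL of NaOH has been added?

16.46 mL is exactly half the equivalence volume (32.92/2), i.e. the half-equivalence point.
There, n(HA) = n(A^-), so pH = pKa = -log(3.0 x 10^-8) = 7.52.

7.52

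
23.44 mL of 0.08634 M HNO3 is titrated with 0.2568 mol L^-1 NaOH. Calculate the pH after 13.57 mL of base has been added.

n(acid) = 0.08634 x 0.02344 = 0.002024 mol; n(NaOH) added = 0.2568 x 0.01357 = 0.003485 mol.
Base is in excess by 0.003485 - 0.002024 = 0.001461 mol in a total volume of 0.03701 L.
[OH^-] = 0.001461/0.03701 = 0.03947 M, so pOH = 1.40 and pH = 14.00 - 1.40 = 12.60.

12.60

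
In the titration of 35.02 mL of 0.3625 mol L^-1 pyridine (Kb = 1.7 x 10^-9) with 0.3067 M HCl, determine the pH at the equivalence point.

n(C5H5N) = 0.3625 x 0.03502 = 0.01269 mol; V(HCl) at equivalence = 0.01269/0.3067 = 0.04139 L.
At equivalence the base is fully converted to C5H5NH+; total volume = 0.07641 L, so [C5H5NH+] = 0.01269/0.07641 = 0.1661 M.
Ka(C5H5NH+) = Kw/Kb = 1.0e-14 / 1.7 x 10^-9 = 5.88e-6.
[H^+] = sqrt(Ka x [C5H5NH+]) = sqrt(5.88e-6 x 0.1661) = 0.000989 M.
pH = -log(0.000989) = 3.00.

3.00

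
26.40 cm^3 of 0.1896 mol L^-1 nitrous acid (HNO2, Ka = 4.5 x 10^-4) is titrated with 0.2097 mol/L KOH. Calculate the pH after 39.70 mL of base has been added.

12.70

n(acid) = 0.1896 x 0.02640 = 0.005005 mol; n(KOH) added = 0.2097 x 0.03970 = 0.008325 mol.
Base is in excess by 0.008325 - 0.005005 = 0.003320 mol in a total volume of 0.06610 L.
[OH^-] = 0.003320/0.06610 = 0.05022 M, so pOH = 1.30 and pH = 14.00 - 1.30 = 12.70.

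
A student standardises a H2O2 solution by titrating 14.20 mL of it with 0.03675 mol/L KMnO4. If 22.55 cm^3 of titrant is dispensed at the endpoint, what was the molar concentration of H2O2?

0.146 M

n(KMnO4) = 0.03675 x 0.02255 = 0.0008287 mol.
From the balanced equation, 2 mol KMnO4 reacts with 5 mol H2O2, so n(H2O2) = 0.0008287 x 5/2 = 0.002072 mol.
[H2O2] = 0.002072 / 0.01420 L = 0.146 M.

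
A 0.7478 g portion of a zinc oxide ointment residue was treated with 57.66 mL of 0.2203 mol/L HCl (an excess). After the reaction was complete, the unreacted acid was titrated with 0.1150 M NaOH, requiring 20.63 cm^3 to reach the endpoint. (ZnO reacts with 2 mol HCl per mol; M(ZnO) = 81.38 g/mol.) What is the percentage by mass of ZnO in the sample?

56.2%

Total n(HCl) added = 0.2203 x 0.05766 = 0.01270 mol.
n(NaOH) used = 0.1150 x 0.02063 = 0.002372 mol, which equals the excess n(HCl).
So n(HCl) consumed by the sample = 0.01270 - 0.002372 = 0.01033 mol.
n(ZnO) = 0.01033 / 2 = 0.005165 mol.
mass ZnO = 0.005165 x 81.38 = 0.4203 g, so %ZnO = 0.4203/0.7478 x 100 = 56.2%.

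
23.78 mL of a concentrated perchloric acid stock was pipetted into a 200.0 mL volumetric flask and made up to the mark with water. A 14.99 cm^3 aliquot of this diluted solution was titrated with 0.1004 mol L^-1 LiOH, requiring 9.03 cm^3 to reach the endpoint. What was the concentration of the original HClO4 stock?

n(LiOH) = 0.1004 x 0.009030 = 0.0009066 mol.
n(HClO4) in the aliquot = 0.0009066 mol.
[diluted HClO4] = 0.0009066 / 0.01499 = 0.06048 M.
Dilution factor = 200.0/23.78 = 8.410, so [stock] = 0.06048 x 8.410 = 0.509 M.

0.509 M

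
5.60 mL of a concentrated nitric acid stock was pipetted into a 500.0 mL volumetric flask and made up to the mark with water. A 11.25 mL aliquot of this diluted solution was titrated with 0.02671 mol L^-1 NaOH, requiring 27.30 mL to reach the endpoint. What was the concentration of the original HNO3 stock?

n(NaOH) = 0.02671 x 0.02730 = 0.0007292 mol.
n(HNO3) in the aliquot = 0.0007292 mol.
[diluted HNO3] = 0.0007292 / 0.01125 = 0.06482 M.
Dilution factor = 500.0/5.600 = 89.29, so [stock] = 0.06482 x 89.29 = 5.79 M.

5.79 M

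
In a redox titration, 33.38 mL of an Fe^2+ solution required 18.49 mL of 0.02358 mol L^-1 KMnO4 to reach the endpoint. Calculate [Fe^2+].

n(KMnO4) = 0.02358 x 0.01849 = 0.0004360 mol.
From the balanced equation, 1 mol KMnO4 reacts with 5 mol Fe^2+, so n(Fe^2+) = 0.0004360 x 5/1 = 0.002180 mol.
[Fe^2+] = 0.002180 / 0.03338 L = 0.0653 M.

0.0653 M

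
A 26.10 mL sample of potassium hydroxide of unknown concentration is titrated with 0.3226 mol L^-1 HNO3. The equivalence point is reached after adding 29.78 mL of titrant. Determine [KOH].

n(HNO3) delivered = 0.3226 x 0.02978 = 0.009607 mol.
For a 1:1 reaction, n(KOH) = 0.009607 mol.
[KOH] = 0.009607 mol / 0.02610 L = 0.368 M.

0.368 M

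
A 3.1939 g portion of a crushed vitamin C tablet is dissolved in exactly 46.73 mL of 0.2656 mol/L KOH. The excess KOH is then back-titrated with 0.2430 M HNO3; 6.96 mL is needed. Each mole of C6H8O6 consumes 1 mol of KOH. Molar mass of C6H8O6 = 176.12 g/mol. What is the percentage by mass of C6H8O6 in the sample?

59.1%

Total n(KOH) added = 0.2656 x 0.04673 = 0.01241 mol.
n(HNO3) used = 0.2430 x 0.006960 = 0.001691 mol, which equals the excess n(KOH).
So n(KOH) consumed by the sample = 0.01241 - 0.001691 = 0.01072 mol.
n(C6H8O6) = 0.01072 / 1 = 0.01072 mol.
mass C6H8O6 = 0.01072 x 176.12 = 1.888 g, so %C6H8O6 = 1.888/3.1939 x 100 = 59.1%.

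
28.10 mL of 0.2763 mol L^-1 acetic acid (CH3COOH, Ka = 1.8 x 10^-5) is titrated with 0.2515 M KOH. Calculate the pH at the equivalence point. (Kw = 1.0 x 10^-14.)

8.93

n(CH3COOH) = 0.2763 x 0.02810 = 0.007764 mol; V(KOH) at equivalence = 0.007764/0.2515 = 0.03087 L.
At equivalence all the acid is converted to CH3COO-; total volume = 0.02810 + 0.03087 = 0.05897 L, so [CH3COO-] = 0.007764/0.05897 = 0.1317 M.
Kb = Kw/Ka = 1.0e-14 / 1.8 x 10^-5 = 5.56e-10.
[OH^-] = sqrt(Kb x [CH3COO-]) = sqrt(5.56e-10 x 0.1317) = 8.55e-6 M.
pOH = 5.07, so pH = 14.00 - 5.07 = 8.93.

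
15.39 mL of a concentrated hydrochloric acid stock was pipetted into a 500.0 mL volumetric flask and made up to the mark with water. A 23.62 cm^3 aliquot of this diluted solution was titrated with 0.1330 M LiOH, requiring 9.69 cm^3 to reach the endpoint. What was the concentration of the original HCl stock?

n(LiOH) = 0.1330 x 0.009690 = 0.001289 mol.
n(HCl) in the aliquot = 0.001289 mol.
[diluted HCl] = 0.001289 / 0.02362 = 0.05456 M.
Dilution factor = 500.0/15.39 = 32.49, so [stock] = 0.05456 x 32.49 = 1.77 M.

1.77 M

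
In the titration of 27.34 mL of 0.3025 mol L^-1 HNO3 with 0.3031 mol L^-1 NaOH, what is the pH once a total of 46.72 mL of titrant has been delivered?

12.90

n(acid) = 0.3025 x 0.02734 = 0.008270 mol; n(NaOH) added = 0.3031 x 0.04672 = 0.01416 mol.
Base is in excess by 0.01416 - 0.008270 = 0.005890 mol in a total volume of 0.07406 L.
[OH^-] = 0.005890/0.07406 = 0.07954 M, so pOH = 1.10 and pH = 14.00 - 1.10 = 12.90.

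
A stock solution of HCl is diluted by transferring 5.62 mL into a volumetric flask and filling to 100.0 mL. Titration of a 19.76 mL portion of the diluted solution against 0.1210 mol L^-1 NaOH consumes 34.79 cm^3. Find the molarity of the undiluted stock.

3.79 M

n(NaOH) = 0.1210 x 0.03479 = 0.004210 mol.
n(HCl) in the aliquot = 0.004210 mol.
[diluted HCl] = 0.004210 / 0.01976 = 0.2130 M.
Dilution factor = 100.0/5.620 = 17.79, so [stock] = 0.2130 x 17.79 = 3.79 M.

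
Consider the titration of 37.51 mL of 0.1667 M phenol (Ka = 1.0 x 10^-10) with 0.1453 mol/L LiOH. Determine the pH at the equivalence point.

n(C6H5OH) = 0.1667 x 0.03751 = 0.006253 mol; V(LiOH) at equivalence = 0.006253/0.1453 = 0.04303 L.
At equivalence all the acid is converted to C6H5O-; total volume = 0.03751 + 0.04303 = 0.08054 L, so [C6H5O-] = 0.006253/0.08054 = 0.07763 M.
Kb = Kw/Ka = 1.0e-14 / 1.0 x 10^-10 = 0.000100.
[OH^-] = sqrt(Kb x [C6H5O-]) = sqrt(0.000100 x 0.07763) = 0.00279 M.
pOH = 2.55, so pH = 14.00 - 2.55 = 11.45.

11.45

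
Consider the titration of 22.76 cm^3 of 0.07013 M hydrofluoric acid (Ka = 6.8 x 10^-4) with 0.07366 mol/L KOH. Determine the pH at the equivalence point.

n(HF) = 0.07013 x 0.02276 = 0.001596 mol; V(KOH) at equivalence = 0.001596/0.07366 = 0.02167 L.
At equivalence all the acid is converted to F-; total volume = 0.02276 + 0.02167 = 0.04443 L, so [F-] = 0.001596/0.04443 = 0.03593 M.
Kb = Kw/Ka = 1.0e-14 / 6.8 x 10^-4 = 1.47e-11.
[OH^-] = sqrt(Kb x [F-]) = sqrt(1.47e-11 x 0.03593) = 7.27e-7 M.
pOH = 6.14, so pH = 14.00 - 6.14 = 7.86.

7.86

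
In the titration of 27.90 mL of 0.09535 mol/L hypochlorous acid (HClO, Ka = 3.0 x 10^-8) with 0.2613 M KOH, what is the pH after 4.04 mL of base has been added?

7.34

Initial n(HClO) = 0.09535 x 0.02790 = 0.002660 mol.
n(KOH) added = 0.2613 x 0.004040 = 0.001056 mol, converting that many moles of HClO to ClO-.
Remaining n(HClO) = 0.001605 mol; n(ClO-) = 0.001056 mol.
By Henderson-Hasselbalch, pH = pKa + log([A^-]/[HA]) = 7.52 + log(0.001056/0.001605) = 7.52 + (-0.18) = 7.34.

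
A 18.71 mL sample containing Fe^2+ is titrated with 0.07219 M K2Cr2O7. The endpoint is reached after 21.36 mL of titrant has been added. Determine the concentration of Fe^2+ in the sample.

n(K2Cr2O7) = 0.07219 x 0.02136 = 0.001542 mol.
From the balanced equation, 1 mol K2Cr2O7 reacts with 6 mol Fe^2+, so n(Fe^2+) = 0.001542 x 6/1 = 0.009252 mol.
[Fe^2+] = 0.009252 / 0.01871 L = 0.494 M.

0.494 M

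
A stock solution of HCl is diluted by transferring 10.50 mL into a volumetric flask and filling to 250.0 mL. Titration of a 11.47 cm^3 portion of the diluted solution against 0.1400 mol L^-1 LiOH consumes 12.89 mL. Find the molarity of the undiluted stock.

3.75 M

n(LiOH) = 0.1400 x 0.01289 = 0.001805 mol.
n(HCl) in the aliquot = 0.001805 mol.
[diluted HCl] = 0.001805 / 0.01147 = 0.1573 M.
Dilution factor = 250.0/10.50 = 23.81, so [stock] = 0.1573 x 23.81 = 3.75 M.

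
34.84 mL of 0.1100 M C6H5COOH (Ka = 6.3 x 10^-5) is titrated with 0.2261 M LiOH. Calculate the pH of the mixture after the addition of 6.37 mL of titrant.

3.98

Initial n(C6H5COOH) = 0.1100 x 0.03484 = 0.003832 mol.
n(LiOH) added = 0.2261 x 0.006370 = 0.001440 mol, converting that many moles of C6H5COOH to C6H5COO-.
Remaining n(C6H5COOH) = 0.002392 mol; n(C6H5COO-) = 0.001440 mol.
By Henderson-Hasselbalch, pH = pKa + log([A^-]/[HA]) = 4.20 + log(0.001440/0.002392) = 4.20 + (-0.22) = 3.98.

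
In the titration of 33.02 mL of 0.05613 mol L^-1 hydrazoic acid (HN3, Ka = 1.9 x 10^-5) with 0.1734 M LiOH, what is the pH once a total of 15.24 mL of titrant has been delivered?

12.21

n(acid) = 0.05613 x 0.03302 = 0.001853 mol; n(LiOH) added = 0.1734 x 0.01524 = 0.002643 mol.
Base is in excess by 0.002643 - 0.001853 = 0.0007892 mol in a total volume of 0.04826 L.
[OH^-] = 0.0007892/0.04826 = 0.01635 M, so pOH = 1.79 and pH = 14.00 - 1.79 = 12.21.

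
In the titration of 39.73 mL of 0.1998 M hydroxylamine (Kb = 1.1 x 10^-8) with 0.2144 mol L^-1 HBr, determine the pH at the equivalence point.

n(NH2OH) = 0.1998 x 0.03973 = 0.007938 mol; V(HBr) at equivalence = 0.007938/0.2144 = 0.03702 L.
At equivalence the base is fully converted to NH3OH+; total volume = 0.07675 L, so [NH3OH+] = 0.007938/0.07675 = 0.1034 M.
Ka(NH3OH+) = Kw/Kb = 1.0e-14 / 1.1 x 10^-8 = 9.09e-7.
[H^+] = sqrt(Ka x [NH3OH+]) = sqrt(9.09e-7 x 0.1034) = 0.000307 M.
pH = -log(0.000307) = 3.51.

3.51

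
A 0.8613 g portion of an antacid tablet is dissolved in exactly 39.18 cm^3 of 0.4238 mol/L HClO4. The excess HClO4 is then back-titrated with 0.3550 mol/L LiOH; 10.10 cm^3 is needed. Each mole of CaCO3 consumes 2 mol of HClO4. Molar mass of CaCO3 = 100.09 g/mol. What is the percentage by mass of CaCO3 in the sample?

Total n(HClO4) added = 0.4238 x 0.03918 = 0.01660 mol.
n(LiOH) used = 0.3550 x 0.01010 = 0.003585 mol, which equals the excess n(HClO4).
So n(HClO4) consumed by the sample = 0.01660 - 0.003585 = 0.01302 mol.
n(CaCO3) = 0.01302 / 2 = 0.006509 mol.
mass CaCO3 = 0.006509 x 100.09 = 0.6515 g, so %CaCO3 = 0.6515/0.8613 x 100 = 75.6%.

75.6%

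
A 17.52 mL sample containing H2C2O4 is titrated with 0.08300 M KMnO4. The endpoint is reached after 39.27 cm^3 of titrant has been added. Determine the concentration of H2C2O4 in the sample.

0.465 M

n(KMnO4) = 0.08300 x 0.03927 = 0.003259 mol.
From the balanced equation, 2 mol KMnO4 reacts with 5 mol H2C2O4, so n(H2C2O4) = 0.003259 x 5/2 = 0.008149 mol.
[H2C2O4] = 0.008149 / 0.01752 L = 0.465 M.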